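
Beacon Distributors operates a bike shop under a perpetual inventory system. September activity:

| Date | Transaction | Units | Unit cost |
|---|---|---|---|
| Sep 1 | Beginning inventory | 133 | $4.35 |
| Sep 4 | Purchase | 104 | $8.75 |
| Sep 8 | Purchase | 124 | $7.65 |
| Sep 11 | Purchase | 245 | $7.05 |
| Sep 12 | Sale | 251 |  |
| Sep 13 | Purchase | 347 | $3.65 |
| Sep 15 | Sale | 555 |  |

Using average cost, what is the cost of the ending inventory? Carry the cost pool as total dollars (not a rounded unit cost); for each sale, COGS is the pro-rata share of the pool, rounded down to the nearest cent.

After Sep 1: 133 on hand, pool $578.55 (≈ $4.3500 each)
After Sep 4: 237 on hand, pool $1,488.55 (≈ $6.2808 each)
After Sep 8: 361 on hand, pool $2,437.15 (≈ $6.7511 each)
After Sep 11: 606 on hand, pool $4,164.40 (≈ $6.8719 each)
Sep 12, sell 251: 251/606 × $4,164.40 → $1,724.85
After Sep 13: 702 on hand, pool $3,706.10 (≈ $5.2793 each)
Sep 15, sell 555: 555/702 × $3,706.10 → $2,930.03
Total COGS = $1,724.85 + $2,930.03 = $4,654.88
Ending inventory (cost pool remaining) = $776.07
Check: goods available $5,430.95 = COGS $4,654.88 + ending $776.07

Ending inventory = $776.07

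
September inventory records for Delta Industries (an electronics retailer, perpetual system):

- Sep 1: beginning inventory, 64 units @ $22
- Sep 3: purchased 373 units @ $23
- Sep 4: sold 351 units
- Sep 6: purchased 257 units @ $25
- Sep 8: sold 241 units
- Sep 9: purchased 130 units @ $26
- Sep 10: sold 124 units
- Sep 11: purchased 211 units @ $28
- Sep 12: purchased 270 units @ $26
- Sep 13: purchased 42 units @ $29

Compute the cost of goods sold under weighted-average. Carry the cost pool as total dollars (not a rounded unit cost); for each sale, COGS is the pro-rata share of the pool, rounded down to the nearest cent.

After Sep 1: 64 on hand, pool $1,408.00 (≈ $22.0000 each)
After Sep 3: 437 on hand, pool $9,987.00 (≈ $22.8535 each)
Sep 4, sell 351: 351/437 × $9,987.00 → $8,021.59
After Sep 6: 343 on hand, pool $8,390.41 (≈ $24.4618 each)
Sep 8, sell 241: 241/343 × $8,390.41 → $5,895.30
After Sep 9: 232 on hand, pool $5,875.11 (≈ $25.3238 each)
Sep 10, sell 124: 124/232 × $5,875.11 → $3,140.14
After Sep 11: 319 on hand, pool $8,642.97 (≈ $27.0939 each)
After Sep 12: 589 on hand, pool $15,662.97 (≈ $26.5925 each)
After Sep 13: 631 on hand, pool $16,880.97 (≈ $26.7527 each)
Total COGS = $8,021.59 + $5,895.30 + $3,140.14 = $17,057.03
Ending inventory (cost pool remaining) = $16,880.97

COGS = $17,057.03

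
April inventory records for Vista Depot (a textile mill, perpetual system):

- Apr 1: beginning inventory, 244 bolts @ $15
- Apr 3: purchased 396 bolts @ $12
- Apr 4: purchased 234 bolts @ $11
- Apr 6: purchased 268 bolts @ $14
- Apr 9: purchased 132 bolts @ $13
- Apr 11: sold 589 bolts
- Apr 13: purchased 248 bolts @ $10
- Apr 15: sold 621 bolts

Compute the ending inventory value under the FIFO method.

Apr 11, 589 sold [FIFO — oldest first]: 244 @ $15 + 345 @ $12 = $7,800
Apr 15, 621 sold [FIFO — oldest first]: 51 @ $12 + 234 @ $11 + 268 @ $14 + 68 @ $13 = $7,822
Total COGS = $7,800 + $7,822 = $15,622
Ending inventory: 64 @ $13 + 248 @ $10 = $3,312
Check: goods available $18,934 = COGS $15,622 + ending $3,312

Ending inventory = $3,312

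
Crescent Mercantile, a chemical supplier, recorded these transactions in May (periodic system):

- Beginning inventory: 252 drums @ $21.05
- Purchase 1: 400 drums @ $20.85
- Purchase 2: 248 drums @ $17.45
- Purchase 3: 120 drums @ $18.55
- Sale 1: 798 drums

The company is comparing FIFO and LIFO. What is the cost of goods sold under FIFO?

COGS = $16,192.30

FIFO COGS: 252 @ $21.05 + 400 @ $20.85 + 146 @ $17.45 = $16,192.30
LIFO COGS: 120 @ $18.55 + 248 @ $17.45 + 400 @ $20.85 + 30 @ $21.05 = $15,525.10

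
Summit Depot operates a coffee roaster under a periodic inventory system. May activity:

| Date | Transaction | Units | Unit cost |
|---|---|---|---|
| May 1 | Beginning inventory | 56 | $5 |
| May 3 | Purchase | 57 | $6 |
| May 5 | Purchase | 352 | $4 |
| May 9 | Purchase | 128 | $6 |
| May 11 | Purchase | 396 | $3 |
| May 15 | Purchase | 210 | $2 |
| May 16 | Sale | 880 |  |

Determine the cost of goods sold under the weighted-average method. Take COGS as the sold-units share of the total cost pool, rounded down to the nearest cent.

May 16, sell 880: 880/1199 × $4,406.00 → $3,233.76
Ending inventory (cost pool remaining) = $1,172.24
Check: goods available $4,406.00 = COGS $3,233.76 + ending $1,172.24

COGS = $3,233.76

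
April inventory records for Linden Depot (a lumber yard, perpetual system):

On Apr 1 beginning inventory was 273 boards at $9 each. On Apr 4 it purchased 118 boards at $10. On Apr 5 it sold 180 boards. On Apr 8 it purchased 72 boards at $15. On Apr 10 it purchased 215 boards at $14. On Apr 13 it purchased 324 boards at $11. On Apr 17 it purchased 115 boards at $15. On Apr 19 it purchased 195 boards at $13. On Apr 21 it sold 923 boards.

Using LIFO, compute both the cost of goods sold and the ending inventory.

COGS = $13,670; ending inventory = $1,881

Apr 5, 180 sold [LIFO — newest first]: 118 @ $10 + 62 @ $9 = $1,738
Apr 21, 923 sold [LIFO — newest first]: 195 @ $13 + 115 @ $15 + 324 @ $11 + 215 @ $14 + 72 @ $15 + 2 @ $9 = $11,932
Total COGS = $1,738 + $11,932 = $13,670
Ending inventory: 209 @ $9 = $1,881
Check: goods available $15,551 = COGS $13,670 + ending $1,881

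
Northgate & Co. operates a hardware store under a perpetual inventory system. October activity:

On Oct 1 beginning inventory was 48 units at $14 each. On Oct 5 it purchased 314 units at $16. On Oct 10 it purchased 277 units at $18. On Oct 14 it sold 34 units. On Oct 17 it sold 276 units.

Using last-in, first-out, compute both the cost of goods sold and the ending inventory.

COGS = $5,514; ending inventory = $5,168

Oct 14, 34 sold [LIFO — newest first]: 34 @ $18 = $612
Oct 17, 276 sold [LIFO — newest first]: 243 @ $18 + 33 @ $16 = $4,902
Total COGS = $612 + $4,902 = $5,514
Ending inventory: 48 @ $14 + 281 @ $16 = $5,168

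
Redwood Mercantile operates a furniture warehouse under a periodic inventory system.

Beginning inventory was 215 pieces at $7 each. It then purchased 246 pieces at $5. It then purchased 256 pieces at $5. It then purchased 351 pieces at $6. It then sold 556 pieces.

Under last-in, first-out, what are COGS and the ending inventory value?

COGS = $3,131; ending inventory = $2,990

Sale 1 (556) [LIFO — newest first]: 351 @ $6 + 205 @ $5 = $3,131
Ending inventory: 215 @ $7 + 246 @ $5 + 51 @ $5 = $2,990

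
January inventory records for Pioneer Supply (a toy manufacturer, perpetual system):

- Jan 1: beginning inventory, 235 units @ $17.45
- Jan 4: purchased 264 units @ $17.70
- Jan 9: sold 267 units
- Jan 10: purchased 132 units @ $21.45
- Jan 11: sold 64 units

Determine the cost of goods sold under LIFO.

Jan 9, 267 sold [LIFO — newest first]: 264 @ $17.70 + 3 @ $17.45 = $4,725.15
Jan 11, 64 sold [LIFO — newest first]: 64 @ $21.45 = $1,372.80
Total COGS = $4,725.15 + $1,372.80 = $6,097.95
Ending inventory: 232 @ $17.45 + 68 @ $21.45 = $5,507.00
Check: goods available $11,604.95 = COGS $6,097.95 + ending $5,507.00

COGS = $6,097.95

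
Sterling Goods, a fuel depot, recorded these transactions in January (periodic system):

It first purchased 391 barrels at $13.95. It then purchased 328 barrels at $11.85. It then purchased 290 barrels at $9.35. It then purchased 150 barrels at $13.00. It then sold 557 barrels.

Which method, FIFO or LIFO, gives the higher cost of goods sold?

FIFO COGS: 391 @ $13.95 + 166 @ $11.85 = $7,421.55
LIFO COGS: 150 @ $13.00 + 290 @ $9.35 + 117 @ $11.85 = $6,047.95

FIFO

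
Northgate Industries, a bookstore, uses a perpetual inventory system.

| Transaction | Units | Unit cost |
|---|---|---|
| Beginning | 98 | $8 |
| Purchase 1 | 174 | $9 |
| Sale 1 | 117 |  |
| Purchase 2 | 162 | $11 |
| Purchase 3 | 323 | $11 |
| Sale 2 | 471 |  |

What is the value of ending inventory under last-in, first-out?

Sale 1 (117) [LIFO — newest first]: 117 @ $9 = $1,053
Sale 2 (471) [LIFO — newest first]: 323 @ $11 + 148 @ $11 = $5,181
Total COGS = $1,053 + $5,181 = $6,234
Ending inventory: 98 @ $8 + 57 @ $9 + 14 @ $11 = $1,451
Check: goods available $7,685 = COGS $6,234 + ending $1,451

Ending inventory = $1,451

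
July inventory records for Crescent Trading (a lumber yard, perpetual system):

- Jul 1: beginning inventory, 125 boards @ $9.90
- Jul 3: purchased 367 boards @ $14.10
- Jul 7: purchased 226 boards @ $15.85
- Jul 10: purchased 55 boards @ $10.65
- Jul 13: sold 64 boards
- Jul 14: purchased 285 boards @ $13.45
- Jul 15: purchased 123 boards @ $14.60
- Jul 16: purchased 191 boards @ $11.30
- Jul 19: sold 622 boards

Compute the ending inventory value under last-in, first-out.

Ending inventory = $9,487.10

Jul 13, 64 sold [LIFO — newest first]: 55 @ $10.65 + 9 @ $15.85 = $728.40
Jul 19, 622 sold [LIFO — newest first]: 191 @ $11.30 + 123 @ $14.60 + 285 @ $13.45 + 23 @ $15.85 = $8,151.90
Total COGS = $728.40 + $8,151.90 = $8,880.30
Ending inventory: 125 @ $9.90 + 367 @ $14.10 + 194 @ $15.85 = $9,487.10
Check: goods available $18,367.40 = COGS $8,880.30 + ending $9,487.10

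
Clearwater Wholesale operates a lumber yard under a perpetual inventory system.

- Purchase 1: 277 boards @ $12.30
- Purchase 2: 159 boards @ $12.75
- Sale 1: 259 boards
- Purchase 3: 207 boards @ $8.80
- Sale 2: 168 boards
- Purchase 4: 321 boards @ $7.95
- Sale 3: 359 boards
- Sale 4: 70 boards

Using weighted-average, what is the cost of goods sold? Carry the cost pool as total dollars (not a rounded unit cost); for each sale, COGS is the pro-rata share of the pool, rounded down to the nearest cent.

COGS = $8,839.00

After Purchase 1: 277 on hand, pool $3,407.10 (≈ $12.3000 each)
After Purchase 2: 436 on hand, pool $5,434.35 (≈ $12.4641 each)
Sale 1, sell 259: 259/436 × $5,434.35 → $3,228.20
After Purchase 3: 384 on hand, pool $4,027.75 (≈ $10.4889 each)
Sale 2, sell 168: 168/384 × $4,027.75 → $1,762.14
After Purchase 4: 537 on hand, pool $4,817.56 (≈ $8.9712 each)
Sale 3, sell 359: 359/537 × $4,817.56 → $3,220.67
Sale 4, sell 70: 70/178 × $1,596.89 → $627.99
Total COGS = $3,228.20 + $1,762.14 + $3,220.67 + $627.99 = $8,839.00
Ending inventory (cost pool remaining) = $968.90
Check: goods available $9,807.90 = COGS $8,839.00 + ending $968.90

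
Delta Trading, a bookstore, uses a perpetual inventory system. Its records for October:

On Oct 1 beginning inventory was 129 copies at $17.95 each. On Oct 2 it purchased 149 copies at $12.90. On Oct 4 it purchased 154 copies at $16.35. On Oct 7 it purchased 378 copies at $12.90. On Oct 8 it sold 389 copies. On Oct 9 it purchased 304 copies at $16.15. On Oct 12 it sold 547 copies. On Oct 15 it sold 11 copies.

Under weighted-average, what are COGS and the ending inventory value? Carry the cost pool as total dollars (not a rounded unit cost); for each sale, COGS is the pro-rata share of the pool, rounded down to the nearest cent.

After Oct 1: 129 on hand, pool $2,315.55 (≈ $17.9500 each)
After Oct 2: 278 on hand, pool $4,237.65 (≈ $15.2433 each)
After Oct 4: 432 on hand, pool $6,755.55 (≈ $15.6378 each)
After Oct 7: 810 on hand, pool $11,631.75 (≈ $14.3602 each)
Oct 8, sell 389: 389/810 × $11,631.75 → $5,586.11
After Oct 9: 725 on hand, pool $10,955.24 (≈ $15.1107 each)
Oct 12, sell 547: 547/725 × $10,955.24 → $8,265.53
Oct 15, sell 11: 11/178 × $2,689.71 → $166.21
Total COGS = $5,586.11 + $8,265.53 + $166.21 = $14,017.85
Ending inventory (cost pool remaining) = $2,523.50

COGS = $14,017.85; ending inventory = $2,523.50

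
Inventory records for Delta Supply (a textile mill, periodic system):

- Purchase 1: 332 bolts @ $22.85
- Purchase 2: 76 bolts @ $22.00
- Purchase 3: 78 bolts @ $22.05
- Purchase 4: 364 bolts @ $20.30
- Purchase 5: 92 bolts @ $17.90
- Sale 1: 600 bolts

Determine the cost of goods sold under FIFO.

Sale 1 (600) [FIFO — oldest first]: 332 @ $22.85 + 76 @ $22.00 + 78 @ $22.05 + 114 @ $20.30 = $13,292.30
Ending inventory: 250 @ $20.30 + 92 @ $17.90 = $6,721.80

COGS = $13,292.30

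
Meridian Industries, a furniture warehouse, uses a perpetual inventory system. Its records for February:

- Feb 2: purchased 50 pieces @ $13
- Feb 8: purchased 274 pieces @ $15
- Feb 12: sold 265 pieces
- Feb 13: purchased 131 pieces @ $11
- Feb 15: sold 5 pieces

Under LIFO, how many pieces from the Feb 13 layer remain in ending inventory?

126

Feb 12, 265 sold [LIFO — newest first]: 265 @ $15 = $3,975
Feb 15, 5 sold [LIFO — newest first]: 5 @ $11 = $55
Total COGS = $3,975 + $55 = $4,030
Ending inventory: 50 @ $13 + 9 @ $15 + 126 @ $11 = $2,171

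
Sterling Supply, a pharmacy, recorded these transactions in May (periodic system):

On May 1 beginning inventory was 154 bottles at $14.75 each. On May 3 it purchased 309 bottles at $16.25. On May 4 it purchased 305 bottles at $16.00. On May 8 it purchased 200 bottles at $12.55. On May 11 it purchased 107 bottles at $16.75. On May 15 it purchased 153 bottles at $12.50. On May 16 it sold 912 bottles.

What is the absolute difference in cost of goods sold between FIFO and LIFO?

$496.45

FIFO COGS: 154 @ $14.75 + 309 @ $16.25 + 305 @ $16.00 + 144 @ $12.55 = $13,979.95
LIFO COGS: 153 @ $12.50 + 107 @ $16.75 + 200 @ $12.55 + 305 @ $16.00 + 147 @ $16.25 = $13,483.50
Difference = |$13,979.95 − $13,483.50| = $496.45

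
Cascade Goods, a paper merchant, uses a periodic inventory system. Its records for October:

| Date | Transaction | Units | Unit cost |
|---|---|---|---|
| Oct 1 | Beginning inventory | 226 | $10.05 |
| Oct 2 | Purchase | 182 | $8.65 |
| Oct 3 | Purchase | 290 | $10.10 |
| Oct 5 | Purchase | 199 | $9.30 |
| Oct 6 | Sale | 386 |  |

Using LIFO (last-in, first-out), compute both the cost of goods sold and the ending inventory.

Oct 6, 386 sold [LIFO — newest first]: 199 @ $9.30 + 187 @ $10.10 = $3,739.40
Ending inventory: 226 @ $10.05 + 182 @ $8.65 + 103 @ $10.10 = $4,885.90

COGS = $3,739.40; ending inventory = $4,885.90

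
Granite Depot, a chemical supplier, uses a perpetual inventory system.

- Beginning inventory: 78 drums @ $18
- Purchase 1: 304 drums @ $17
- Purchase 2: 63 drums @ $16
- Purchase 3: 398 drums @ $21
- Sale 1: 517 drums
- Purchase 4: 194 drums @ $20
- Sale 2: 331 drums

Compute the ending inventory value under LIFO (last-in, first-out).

Ending inventory = $3,291

Sale 1 (517) [LIFO — newest first]: 398 @ $21 + 63 @ $16 + 56 @ $17 = $10,318
Sale 2 (331) [LIFO — newest first]: 194 @ $20 + 137 @ $17 = $6,209
Total COGS = $10,318 + $6,209 = $16,527
Ending inventory: 78 @ $18 + 111 @ $17 = $3,291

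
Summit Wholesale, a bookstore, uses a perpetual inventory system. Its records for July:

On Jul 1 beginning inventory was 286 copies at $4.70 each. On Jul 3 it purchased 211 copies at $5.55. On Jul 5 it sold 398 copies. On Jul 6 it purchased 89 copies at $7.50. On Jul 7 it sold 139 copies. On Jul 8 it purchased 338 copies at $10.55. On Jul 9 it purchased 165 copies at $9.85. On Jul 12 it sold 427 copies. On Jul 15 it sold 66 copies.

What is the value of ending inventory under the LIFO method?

Jul 5, 398 sold [LIFO — newest first]: 211 @ $5.55 + 187 @ $4.70 = $2,049.95
Jul 7, 139 sold [LIFO — newest first]: 89 @ $7.50 + 50 @ $4.70 = $902.50
Jul 12, 427 sold [LIFO — newest first]: 165 @ $9.85 + 262 @ $10.55 = $4,389.35
Jul 15, 66 sold [LIFO — newest first]: 66 @ $10.55 = $696.30
Total COGS = $2,049.95 + $902.50 + $4,389.35 + $696.30 = $8,038.10
Ending inventory: 49 @ $4.70 + 10 @ $10.55 = $335.80

Ending inventory = $335.80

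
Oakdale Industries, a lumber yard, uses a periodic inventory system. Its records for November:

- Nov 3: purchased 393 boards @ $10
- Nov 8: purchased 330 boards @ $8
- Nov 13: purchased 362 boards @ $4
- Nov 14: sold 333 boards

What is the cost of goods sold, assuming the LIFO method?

Nov 14, 333 sold [LIFO — newest first]: 333 @ $4 = $1,332
Ending inventory: 393 @ $10 + 330 @ $8 + 29 @ $4 = $6,686
Check: goods available $8,018 = COGS $1,332 + ending $6,686

COGS = $1,332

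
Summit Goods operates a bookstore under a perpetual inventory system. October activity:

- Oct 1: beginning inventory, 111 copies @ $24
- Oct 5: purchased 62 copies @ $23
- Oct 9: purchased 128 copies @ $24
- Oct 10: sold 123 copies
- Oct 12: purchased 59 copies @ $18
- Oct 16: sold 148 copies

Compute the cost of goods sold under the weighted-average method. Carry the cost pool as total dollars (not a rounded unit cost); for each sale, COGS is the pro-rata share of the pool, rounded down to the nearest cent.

COGS = $6,234.70

After Oct 1: 111 on hand, pool $2,664.00 (≈ $24.0000 each)
After Oct 5: 173 on hand, pool $4,090.00 (≈ $23.6416 each)
After Oct 9: 301 on hand, pool $7,162.00 (≈ $23.7940 each)
Oct 10, sell 123: 123/301 × $7,162.00 → $2,926.66
After Oct 12: 237 on hand, pool $5,297.34 (≈ $22.3516 each)
Oct 16, sell 148: 148/237 × $5,297.34 → $3,308.04
Total COGS = $2,926.66 + $3,308.04 = $6,234.70
Ending inventory (cost pool remaining) = $1,989.30
Check: goods available $8,224.00 = COGS $6,234.70 + ending $1,989.30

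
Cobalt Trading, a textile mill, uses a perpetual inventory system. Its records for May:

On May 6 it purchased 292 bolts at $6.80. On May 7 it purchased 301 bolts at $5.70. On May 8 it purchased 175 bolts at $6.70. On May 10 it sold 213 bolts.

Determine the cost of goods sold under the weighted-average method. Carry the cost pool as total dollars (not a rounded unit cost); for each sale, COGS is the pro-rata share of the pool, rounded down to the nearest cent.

COGS = $1,351.71

After May 6: 292 on hand, pool $1,985.60 (≈ $6.8000 each)
After May 7: 593 on hand, pool $3,701.30 (≈ $6.2417 each)
After May 8: 768 on hand, pool $4,873.80 (≈ $6.3461 each)
May 10, sell 213: 213/768 × $4,873.80 → $1,351.71
Ending inventory (cost pool remaining) = $3,522.09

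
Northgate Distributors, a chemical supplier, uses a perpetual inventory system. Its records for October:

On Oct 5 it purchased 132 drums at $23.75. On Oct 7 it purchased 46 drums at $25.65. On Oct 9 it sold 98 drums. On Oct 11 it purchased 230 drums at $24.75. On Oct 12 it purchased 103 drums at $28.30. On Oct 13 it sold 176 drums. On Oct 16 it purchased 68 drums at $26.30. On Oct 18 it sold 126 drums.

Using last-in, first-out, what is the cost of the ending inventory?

Oct 9, 98 sold [LIFO — newest first]: 46 @ $25.65 + 52 @ $23.75 = $2,414.90
Oct 13, 176 sold [LIFO — newest first]: 103 @ $28.30 + 73 @ $24.75 = $4,721.65
Oct 18, 126 sold [LIFO — newest first]: 68 @ $26.30 + 58 @ $24.75 = $3,223.90
Total COGS = $2,414.90 + $4,721.65 + $3,223.90 = $10,360.45
Ending inventory: 80 @ $23.75 + 99 @ $24.75 = $4,350.25

Ending inventory = $4,350.25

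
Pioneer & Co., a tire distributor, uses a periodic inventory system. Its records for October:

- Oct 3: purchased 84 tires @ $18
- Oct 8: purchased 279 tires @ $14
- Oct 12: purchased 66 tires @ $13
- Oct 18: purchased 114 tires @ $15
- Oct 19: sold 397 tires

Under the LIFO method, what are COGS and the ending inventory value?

Oct 19, 397 sold [LIFO — newest first]: 114 @ $15 + 66 @ $13 + 217 @ $14 = $5,606
Ending inventory: 84 @ $18 + 62 @ $14 = $2,380

COGS = $5,606; ending inventory = $2,380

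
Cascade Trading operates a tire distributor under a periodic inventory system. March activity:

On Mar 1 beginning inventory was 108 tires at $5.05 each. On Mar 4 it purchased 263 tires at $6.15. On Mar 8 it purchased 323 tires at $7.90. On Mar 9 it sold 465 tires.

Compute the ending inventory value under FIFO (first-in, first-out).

Ending inventory = $1,809.10

Mar 9, 465 sold [FIFO — oldest first]: 108 @ $5.05 + 263 @ $6.15 + 94 @ $7.90 = $2,905.45
Ending inventory: 229 @ $7.90 = $1,809.10
Check: goods available $4,714.55 = COGS $2,905.45 + ending $1,809.10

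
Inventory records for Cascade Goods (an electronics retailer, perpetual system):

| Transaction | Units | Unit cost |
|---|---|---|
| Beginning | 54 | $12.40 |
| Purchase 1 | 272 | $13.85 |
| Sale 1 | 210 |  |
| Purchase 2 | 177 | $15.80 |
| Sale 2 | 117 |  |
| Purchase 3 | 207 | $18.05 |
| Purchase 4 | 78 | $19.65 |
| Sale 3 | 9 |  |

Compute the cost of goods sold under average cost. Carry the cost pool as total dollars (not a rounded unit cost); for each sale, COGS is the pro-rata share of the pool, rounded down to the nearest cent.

After Beginning: 54 on hand, pool $669.60 (≈ $12.4000 each)
After Purchase 1: 326 on hand, pool $4,436.80 (≈ $13.6098 each)
Sale 1, sell 210: 210/326 × $4,436.80 → $2,858.06
After Purchase 2: 293 on hand, pool $4,375.34 (≈ $14.9329 each)
Sale 2, sell 117: 117/293 × $4,375.34 → $1,747.14
After Purchase 3: 383 on hand, pool $6,364.55 (≈ $16.6176 each)
After Purchase 4: 461 on hand, pool $7,897.25 (≈ $17.1307 each)
Sale 3, sell 9: 9/461 × $7,897.25 → $154.17
Total COGS = $2,858.06 + $1,747.14 + $154.17 = $4,759.37
Ending inventory (cost pool remaining) = $7,743.08
Check: goods available $12,502.45 = COGS $4,759.37 + ending $7,743.08

COGS = $4,759.37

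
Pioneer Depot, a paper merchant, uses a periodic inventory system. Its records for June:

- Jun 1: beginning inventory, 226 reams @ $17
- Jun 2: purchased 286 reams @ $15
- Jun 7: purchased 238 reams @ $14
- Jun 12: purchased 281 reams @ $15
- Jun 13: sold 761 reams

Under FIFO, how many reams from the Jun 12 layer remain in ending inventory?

270

Jun 13, 761 sold [FIFO — oldest first]: 226 @ $17 + 286 @ $15 + 238 @ $14 + 11 @ $15 = $11,629
Ending inventory: 270 @ $15 = $4,050
Check: goods available $15,679 = COGS $11,629 + ending $4,050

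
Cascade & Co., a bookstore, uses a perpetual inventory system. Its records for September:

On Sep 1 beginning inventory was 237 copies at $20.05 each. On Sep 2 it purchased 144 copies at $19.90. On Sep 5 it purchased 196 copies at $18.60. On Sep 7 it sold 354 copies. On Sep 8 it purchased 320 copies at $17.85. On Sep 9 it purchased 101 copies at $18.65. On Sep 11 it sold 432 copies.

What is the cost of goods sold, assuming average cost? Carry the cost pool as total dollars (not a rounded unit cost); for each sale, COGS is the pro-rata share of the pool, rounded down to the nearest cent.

COGS = $14,925.30

After Sep 1: 237 on hand, pool $4,751.85 (≈ $20.0500 each)
After Sep 2: 381 on hand, pool $7,617.45 (≈ $19.9933 each)
After Sep 5: 577 on hand, pool $11,263.05 (≈ $19.5200 each)
Sep 7, sell 354: 354/577 × $11,263.05 → $6,910.08
After Sep 8: 543 on hand, pool $10,064.97 (≈ $18.5359 each)
After Sep 9: 644 on hand, pool $11,948.62 (≈ $18.5538 each)
Sep 11, sell 432: 432/644 × $11,948.62 → $8,015.22
Total COGS = $6,910.08 + $8,015.22 = $14,925.30
Ending inventory (cost pool remaining) = $3,933.40
Check: goods available $18,858.70 = COGS $14,925.30 + ending $3,933.40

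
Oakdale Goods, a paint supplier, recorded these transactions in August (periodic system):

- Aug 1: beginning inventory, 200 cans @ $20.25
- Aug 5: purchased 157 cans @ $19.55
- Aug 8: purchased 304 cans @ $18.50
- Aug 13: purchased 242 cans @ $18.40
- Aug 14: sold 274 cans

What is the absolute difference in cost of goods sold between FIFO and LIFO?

$451.90

FIFO COGS: 200 @ $20.25 + 74 @ $19.55 = $5,496.70
LIFO COGS: 242 @ $18.40 + 32 @ $18.50 = $5,044.80
Difference = |$5,496.70 − $5,044.80| = $451.90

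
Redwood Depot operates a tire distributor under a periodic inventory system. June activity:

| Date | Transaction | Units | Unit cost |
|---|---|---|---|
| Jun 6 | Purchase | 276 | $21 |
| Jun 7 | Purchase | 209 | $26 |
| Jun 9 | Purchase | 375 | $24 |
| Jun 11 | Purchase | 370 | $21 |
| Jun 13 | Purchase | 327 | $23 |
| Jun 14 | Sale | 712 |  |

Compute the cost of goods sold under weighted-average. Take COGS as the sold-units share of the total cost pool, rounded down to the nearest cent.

COGS = $16,243.38

Jun 14, sell 712: 712/1557 × $35,521.00 → $16,243.38
Ending inventory (cost pool remaining) = $19,277.62
Check: goods available $35,521.00 = COGS $16,243.38 + ending $19,277.62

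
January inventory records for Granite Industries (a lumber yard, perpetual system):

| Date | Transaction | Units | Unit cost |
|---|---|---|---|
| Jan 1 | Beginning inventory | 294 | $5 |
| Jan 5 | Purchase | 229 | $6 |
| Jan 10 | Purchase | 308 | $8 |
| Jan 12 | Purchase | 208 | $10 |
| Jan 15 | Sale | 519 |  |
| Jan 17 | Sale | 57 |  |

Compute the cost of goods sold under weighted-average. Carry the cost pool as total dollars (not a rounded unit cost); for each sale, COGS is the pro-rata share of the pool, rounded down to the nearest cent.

COGS = $4,095.74

After Jan 1: 294 on hand, pool $1,470.00 (≈ $5.0000 each)
After Jan 5: 523 on hand, pool $2,844.00 (≈ $5.4379 each)
After Jan 10: 831 on hand, pool $5,308.00 (≈ $6.3875 each)
After Jan 12: 1039 on hand, pool $7,388.00 (≈ $7.1107 each)
Jan 15, sell 519: 519/1039 × $7,388.00 → $3,690.44
Jan 17, sell 57: 57/520 × $3,697.56 → $405.30
Total COGS = $3,690.44 + $405.30 = $4,095.74
Ending inventory (cost pool remaining) = $3,292.26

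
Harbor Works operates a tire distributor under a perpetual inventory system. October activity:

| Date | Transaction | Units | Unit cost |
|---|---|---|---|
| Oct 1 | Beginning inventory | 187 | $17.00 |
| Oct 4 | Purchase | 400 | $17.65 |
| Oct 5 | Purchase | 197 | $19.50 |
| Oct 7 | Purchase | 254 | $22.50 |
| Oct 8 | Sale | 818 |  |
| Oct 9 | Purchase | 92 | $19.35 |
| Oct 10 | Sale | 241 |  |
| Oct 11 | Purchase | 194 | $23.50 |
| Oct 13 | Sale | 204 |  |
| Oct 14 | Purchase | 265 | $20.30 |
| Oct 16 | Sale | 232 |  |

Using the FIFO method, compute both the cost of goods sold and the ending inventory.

Oct 8, 818 sold [FIFO — oldest first]: 187 @ $17.00 + 400 @ $17.65 + 197 @ $19.50 + 34 @ $22.50 = $14,845.50
Oct 10, 241 sold [FIFO — oldest first]: 220 @ $22.50 + 21 @ $19.35 = $5,356.35
Oct 13, 204 sold [FIFO — oldest first]: 71 @ $19.35 + 133 @ $23.50 = $4,499.35
Oct 16, 232 sold [FIFO — oldest first]: 61 @ $23.50 + 171 @ $20.30 = $4,904.80
Total COGS = $14,845.50 + $5,356.35 + $4,499.35 + $4,904.80 = $29,606.00
Ending inventory: 94 @ $20.30 = $1,908.20

COGS = $29,606.00; ending inventory = $1,908.20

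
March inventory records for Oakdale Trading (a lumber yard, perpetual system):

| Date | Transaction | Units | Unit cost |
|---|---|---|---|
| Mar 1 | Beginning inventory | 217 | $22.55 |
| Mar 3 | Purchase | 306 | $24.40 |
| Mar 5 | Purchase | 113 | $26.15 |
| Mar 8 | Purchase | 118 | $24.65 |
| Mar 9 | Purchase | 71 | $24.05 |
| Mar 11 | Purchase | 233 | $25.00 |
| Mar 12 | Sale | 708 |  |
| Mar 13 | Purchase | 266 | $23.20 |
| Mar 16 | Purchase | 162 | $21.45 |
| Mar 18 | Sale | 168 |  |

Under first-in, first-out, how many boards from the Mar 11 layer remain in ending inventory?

Mar 12, 708 sold [FIFO — oldest first]: 217 @ $22.55 + 306 @ $24.40 + 113 @ $26.15 + 72 @ $24.65 = $17,089.50
Mar 18, 168 sold [FIFO — oldest first]: 46 @ $24.65 + 71 @ $24.05 + 51 @ $25.00 = $4,116.45
Total COGS = $17,089.50 + $4,116.45 = $21,205.95
Ending inventory: 182 @ $25.00 + 266 @ $23.20 + 162 @ $21.45 = $14,196.10
Check: goods available $35,402.05 = COGS $21,205.95 + ending $14,196.10

182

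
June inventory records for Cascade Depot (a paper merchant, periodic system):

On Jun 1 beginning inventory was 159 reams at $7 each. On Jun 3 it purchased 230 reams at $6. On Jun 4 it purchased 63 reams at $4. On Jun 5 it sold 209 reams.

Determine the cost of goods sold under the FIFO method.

COGS = $1,413

Jun 5, 209 sold [FIFO — oldest first]: 159 @ $7 + 50 @ $6 = $1,413
Ending inventory: 180 @ $6 + 63 @ $4 = $1,332
Check: goods available $2,745 = COGS $1,413 + ending $1,332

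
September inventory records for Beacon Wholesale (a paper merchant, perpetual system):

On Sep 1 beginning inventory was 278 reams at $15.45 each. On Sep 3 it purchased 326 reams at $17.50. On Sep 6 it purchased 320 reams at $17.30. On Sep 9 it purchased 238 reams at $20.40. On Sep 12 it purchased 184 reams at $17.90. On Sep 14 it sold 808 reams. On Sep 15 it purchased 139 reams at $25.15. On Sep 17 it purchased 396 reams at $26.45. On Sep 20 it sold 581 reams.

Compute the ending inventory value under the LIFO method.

Ending inventory = $8,040.10

Sep 14, 808 sold [LIFO — newest first]: 184 @ $17.90 + 238 @ $20.40 + 320 @ $17.30 + 66 @ $17.50 = $14,839.80
Sep 20, 581 sold [LIFO — newest first]: 396 @ $26.45 + 139 @ $25.15 + 46 @ $17.50 = $14,775.05
Total COGS = $14,839.80 + $14,775.05 = $29,614.85
Ending inventory: 278 @ $15.45 + 214 @ $17.50 = $8,040.10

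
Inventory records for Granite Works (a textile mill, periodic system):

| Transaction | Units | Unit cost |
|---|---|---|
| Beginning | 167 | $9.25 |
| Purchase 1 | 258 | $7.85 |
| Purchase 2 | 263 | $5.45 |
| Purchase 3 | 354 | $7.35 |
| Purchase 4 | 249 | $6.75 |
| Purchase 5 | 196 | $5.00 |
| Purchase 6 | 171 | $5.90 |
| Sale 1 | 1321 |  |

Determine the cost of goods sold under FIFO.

COGS = $9,436.05

Sale 1 (1321) [FIFO — oldest first]: 167 @ $9.25 + 258 @ $7.85 + 263 @ $5.45 + 354 @ $7.35 + 249 @ $6.75 + 30 @ $5.00 = $9,436.05
Ending inventory: 166 @ $5.00 + 171 @ $5.90 = $1,838.90
Check: goods available $11,274.95 = COGS $9,436.05 + ending $1,838.90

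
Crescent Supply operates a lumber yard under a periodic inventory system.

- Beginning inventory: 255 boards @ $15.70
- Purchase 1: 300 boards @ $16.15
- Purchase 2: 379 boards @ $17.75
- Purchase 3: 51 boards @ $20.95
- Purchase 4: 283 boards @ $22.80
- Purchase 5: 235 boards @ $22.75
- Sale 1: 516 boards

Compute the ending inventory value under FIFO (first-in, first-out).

Ending inventory = $20,224.20

Sale 1 (516) [FIFO — oldest first]: 255 @ $15.70 + 261 @ $16.15 = $8,218.65
Ending inventory: 39 @ $16.15 + 379 @ $17.75 + 51 @ $20.95 + 283 @ $22.80 + 235 @ $22.75 = $20,224.20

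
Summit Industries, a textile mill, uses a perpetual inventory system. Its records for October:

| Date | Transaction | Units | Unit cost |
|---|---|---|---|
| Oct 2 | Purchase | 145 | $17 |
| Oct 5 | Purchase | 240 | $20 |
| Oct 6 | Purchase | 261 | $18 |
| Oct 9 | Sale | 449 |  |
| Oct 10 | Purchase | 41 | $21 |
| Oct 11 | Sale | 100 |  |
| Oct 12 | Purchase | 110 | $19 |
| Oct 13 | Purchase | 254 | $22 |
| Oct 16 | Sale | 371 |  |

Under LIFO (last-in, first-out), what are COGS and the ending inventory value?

COGS = $18,275; ending inventory = $2,227

Oct 9, 449 sold [LIFO — newest first]: 261 @ $18 + 188 @ $20 = $8,458
Oct 11, 100 sold [LIFO — newest first]: 41 @ $21 + 52 @ $20 + 7 @ $17 = $2,020
Oct 16, 371 sold [LIFO — newest first]: 254 @ $22 + 110 @ $19 + 7 @ $17 = $7,797
Total COGS = $8,458 + $2,020 + $7,797 = $18,275
Ending inventory: 131 @ $17 = $2,227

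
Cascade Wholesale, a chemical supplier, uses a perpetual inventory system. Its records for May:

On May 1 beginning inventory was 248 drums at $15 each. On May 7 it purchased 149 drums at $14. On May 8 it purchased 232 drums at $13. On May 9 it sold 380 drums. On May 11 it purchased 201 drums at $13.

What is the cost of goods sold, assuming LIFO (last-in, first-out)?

COGS = $5,088

May 9, 380 sold [LIFO — newest first]: 232 @ $13 + 148 @ $14 = $5,088
Ending inventory: 248 @ $15 + 1 @ $14 + 201 @ $13 = $6,347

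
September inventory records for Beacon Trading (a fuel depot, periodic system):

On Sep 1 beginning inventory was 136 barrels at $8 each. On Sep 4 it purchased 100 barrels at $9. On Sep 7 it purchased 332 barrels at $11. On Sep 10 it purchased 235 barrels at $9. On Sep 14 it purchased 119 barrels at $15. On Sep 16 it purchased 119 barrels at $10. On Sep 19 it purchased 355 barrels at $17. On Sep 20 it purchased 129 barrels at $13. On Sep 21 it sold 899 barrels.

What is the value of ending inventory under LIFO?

Sep 21, 899 sold [LIFO — newest first]: 129 @ $13 + 355 @ $17 + 119 @ $10 + 119 @ $15 + 177 @ $9 = $12,280
Ending inventory: 136 @ $8 + 100 @ $9 + 332 @ $11 + 58 @ $9 = $6,162
Check: goods available $18,442 = COGS $12,280 + ending $6,162

Ending inventory = $6,162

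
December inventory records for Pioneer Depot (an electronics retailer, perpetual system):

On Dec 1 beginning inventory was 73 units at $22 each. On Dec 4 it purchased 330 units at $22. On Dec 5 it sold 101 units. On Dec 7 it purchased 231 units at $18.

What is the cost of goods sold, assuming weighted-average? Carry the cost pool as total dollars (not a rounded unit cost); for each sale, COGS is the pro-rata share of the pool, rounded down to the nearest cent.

After Dec 1: 73 on hand, pool $1,606.00 (≈ $22.0000 each)
After Dec 4: 403 on hand, pool $8,866.00 (≈ $22.0000 each)
Dec 5, sell 101: 101/403 × $8,866.00 → $2,222.00
After Dec 7: 533 on hand, pool $10,802.00 (≈ $20.2664 each)
Ending inventory (cost pool remaining) = $10,802.00
Check: goods available $13,024.00 = COGS $2,222.00 + ending $10,802.00

COGS = $2,222.00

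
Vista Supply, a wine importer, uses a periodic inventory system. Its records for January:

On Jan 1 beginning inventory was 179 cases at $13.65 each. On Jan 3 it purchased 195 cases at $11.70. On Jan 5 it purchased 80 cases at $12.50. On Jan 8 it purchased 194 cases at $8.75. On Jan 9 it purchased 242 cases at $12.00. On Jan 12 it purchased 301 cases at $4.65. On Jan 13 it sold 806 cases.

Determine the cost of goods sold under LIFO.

Jan 13, 806 sold [LIFO — newest first]: 301 @ $4.65 + 242 @ $12.00 + 194 @ $8.75 + 69 @ $12.50 = $6,863.65
Ending inventory: 179 @ $13.65 + 195 @ $11.70 + 11 @ $12.50 = $4,862.35
Check: goods available $11,726.00 = COGS $6,863.65 + ending $4,862.35

COGS = $6,863.65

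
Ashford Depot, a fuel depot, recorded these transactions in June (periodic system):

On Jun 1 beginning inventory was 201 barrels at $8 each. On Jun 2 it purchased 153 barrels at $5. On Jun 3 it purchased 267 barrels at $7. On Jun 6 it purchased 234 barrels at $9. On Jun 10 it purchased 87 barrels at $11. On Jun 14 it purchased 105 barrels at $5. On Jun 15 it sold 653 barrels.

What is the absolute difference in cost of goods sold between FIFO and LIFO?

FIFO COGS: 201 @ $8 + 153 @ $5 + 267 @ $7 + 32 @ $9 = $4,530
LIFO COGS: 105 @ $5 + 87 @ $11 + 234 @ $9 + 227 @ $7 = $5,177
Difference = |$4,530 − $5,177| = $647

$647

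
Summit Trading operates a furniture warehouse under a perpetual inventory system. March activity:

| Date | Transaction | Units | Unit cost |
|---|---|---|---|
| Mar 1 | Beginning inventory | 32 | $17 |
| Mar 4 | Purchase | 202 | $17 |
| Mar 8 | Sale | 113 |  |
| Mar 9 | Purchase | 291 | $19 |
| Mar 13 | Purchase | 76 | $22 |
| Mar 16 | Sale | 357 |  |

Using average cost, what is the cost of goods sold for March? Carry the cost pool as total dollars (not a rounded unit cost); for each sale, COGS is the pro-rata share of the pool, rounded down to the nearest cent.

COGS = $8,693.75

After Mar 1: 32 on hand, pool $544.00 (≈ $17.0000 each)
After Mar 4: 234 on hand, pool $3,978.00 (≈ $17.0000 each)
Mar 8, sell 113: 113/234 × $3,978.00 → $1,921.00
After Mar 9: 412 on hand, pool $7,586.00 (≈ $18.4126 each)
After Mar 13: 488 on hand, pool $9,258.00 (≈ $18.9713 each)
Mar 16, sell 357: 357/488 × $9,258.00 → $6,772.75
Total COGS = $1,921.00 + $6,772.75 = $8,693.75
Ending inventory (cost pool remaining) = $2,485.25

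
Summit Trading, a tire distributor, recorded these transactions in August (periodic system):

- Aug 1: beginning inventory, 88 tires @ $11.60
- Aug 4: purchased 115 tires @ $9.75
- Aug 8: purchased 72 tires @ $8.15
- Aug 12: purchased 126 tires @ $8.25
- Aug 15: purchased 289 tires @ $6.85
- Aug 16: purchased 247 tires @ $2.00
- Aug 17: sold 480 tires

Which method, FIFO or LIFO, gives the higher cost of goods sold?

FIFO COGS: 88 @ $11.60 + 115 @ $9.75 + 72 @ $8.15 + 126 @ $8.25 + 79 @ $6.85 = $4,309.50
LIFO COGS: 247 @ $2.00 + 233 @ $6.85 = $2,090.05

FIFO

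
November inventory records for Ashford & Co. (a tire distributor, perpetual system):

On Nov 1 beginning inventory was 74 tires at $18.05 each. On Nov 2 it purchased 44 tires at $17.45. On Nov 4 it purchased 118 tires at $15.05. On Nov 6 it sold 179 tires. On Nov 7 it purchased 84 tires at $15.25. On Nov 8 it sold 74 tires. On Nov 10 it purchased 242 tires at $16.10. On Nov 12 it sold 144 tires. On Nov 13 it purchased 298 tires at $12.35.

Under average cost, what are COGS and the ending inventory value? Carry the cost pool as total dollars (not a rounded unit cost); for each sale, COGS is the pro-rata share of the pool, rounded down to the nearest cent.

COGS = $6,413.32; ending inventory = $6,323.58

After Nov 1: 74 on hand, pool $1,335.70 (≈ $18.0500 each)
After Nov 2: 118 on hand, pool $2,103.50 (≈ $17.8263 each)
After Nov 4: 236 on hand, pool $3,879.40 (≈ $16.4381 each)
Nov 6, sell 179: 179/236 × $3,879.40 → $2,942.42
After Nov 7: 141 on hand, pool $2,217.98 (≈ $15.7304 each)
Nov 8, sell 74: 74/141 × $2,217.98 → $1,164.04
After Nov 10: 309 on hand, pool $4,950.14 (≈ $16.0199 each)
Nov 12, sell 144: 144/309 × $4,950.14 → $2,306.86
After Nov 13: 463 on hand, pool $6,323.58 (≈ $13.6578 each)
Total COGS = $2,942.42 + $1,164.04 + $2,306.86 = $6,413.32
Ending inventory (cost pool remaining) = $6,323.58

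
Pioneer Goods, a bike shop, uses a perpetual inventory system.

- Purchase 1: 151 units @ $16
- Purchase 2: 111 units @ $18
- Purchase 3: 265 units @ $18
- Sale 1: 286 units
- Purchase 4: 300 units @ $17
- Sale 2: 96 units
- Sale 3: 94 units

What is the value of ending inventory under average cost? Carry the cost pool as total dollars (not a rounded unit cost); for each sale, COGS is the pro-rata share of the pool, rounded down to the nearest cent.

After Purchase 1: 151 on hand, pool $2,416.00 (≈ $16.0000 each)
After Purchase 2: 262 on hand, pool $4,414.00 (≈ $16.8473 each)
After Purchase 3: 527 on hand, pool $9,184.00 (≈ $17.4269 each)
Sale 1, sell 286: 286/527 × $9,184.00 → $4,984.10
After Purchase 4: 541 on hand, pool $9,299.90 (≈ $17.1902 each)
Sale 2, sell 96: 96/541 × $9,299.90 → $1,650.25
Sale 3, sell 94: 94/445 × $7,649.65 → $1,615.88
Total COGS = $4,984.10 + $1,650.25 + $1,615.88 = $8,250.23
Ending inventory (cost pool remaining) = $6,033.77

Ending inventory = $6,033.77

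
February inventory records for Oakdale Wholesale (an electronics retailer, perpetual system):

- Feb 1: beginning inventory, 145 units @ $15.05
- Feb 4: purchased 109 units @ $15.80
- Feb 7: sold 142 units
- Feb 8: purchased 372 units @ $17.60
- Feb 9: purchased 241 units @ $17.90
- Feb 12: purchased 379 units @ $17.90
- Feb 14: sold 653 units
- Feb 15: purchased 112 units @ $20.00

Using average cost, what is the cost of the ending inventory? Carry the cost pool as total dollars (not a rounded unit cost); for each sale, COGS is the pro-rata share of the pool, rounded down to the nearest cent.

Ending inventory = $10,151.64

After Feb 1: 145 on hand, pool $2,182.25 (≈ $15.0500 each)
After Feb 4: 254 on hand, pool $3,904.45 (≈ $15.3719 each)
Feb 7, sell 142: 142/254 × $3,904.45 → $2,182.80
After Feb 8: 484 on hand, pool $8,268.85 (≈ $17.0844 each)
After Feb 9: 725 on hand, pool $12,582.75 (≈ $17.3555 each)
After Feb 12: 1104 on hand, pool $19,366.85 (≈ $17.5424 each)
Feb 14, sell 653: 653/1104 × $19,366.85 → $11,455.21
After Feb 15: 563 on hand, pool $10,151.64 (≈ $18.0313 each)
Total COGS = $2,182.80 + $11,455.21 = $13,638.01
Ending inventory (cost pool remaining) = $10,151.64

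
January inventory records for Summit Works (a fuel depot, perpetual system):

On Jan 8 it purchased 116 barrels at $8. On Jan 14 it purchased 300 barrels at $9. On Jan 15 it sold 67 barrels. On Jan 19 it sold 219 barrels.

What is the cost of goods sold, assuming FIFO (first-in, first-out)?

Jan 15, 67 sold [FIFO — oldest first]: 67 @ $8 = $536
Jan 19, 219 sold [FIFO — oldest first]: 49 @ $8 + 170 @ $9 = $1,922
Total COGS = $536 + $1,922 = $2,458
Ending inventory: 130 @ $9 = $1,170

COGS = $2,458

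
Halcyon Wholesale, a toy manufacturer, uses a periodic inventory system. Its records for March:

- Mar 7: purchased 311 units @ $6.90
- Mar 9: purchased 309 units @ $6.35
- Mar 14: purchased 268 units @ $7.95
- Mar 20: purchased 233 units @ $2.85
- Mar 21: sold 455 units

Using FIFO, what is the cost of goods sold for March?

COGS = $3,060.30

Mar 21, 455 sold [FIFO — oldest first]: 311 @ $6.90 + 144 @ $6.35 = $3,060.30
Ending inventory: 165 @ $6.35 + 268 @ $7.95 + 233 @ $2.85 = $3,842.40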